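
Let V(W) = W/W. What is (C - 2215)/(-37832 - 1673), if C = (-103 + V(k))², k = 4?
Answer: -8189/39505 ≈ -0.20729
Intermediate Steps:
V(W) = 1
C = 10404 (C = (-103 + 1)² = (-102)² = 10404)
(C - 2215)/(-37832 - 1673) = (10404 - 2215)/(-37832 - 1673) = 8189/(-39505) = 8189*(-1/39505) = -8189/39505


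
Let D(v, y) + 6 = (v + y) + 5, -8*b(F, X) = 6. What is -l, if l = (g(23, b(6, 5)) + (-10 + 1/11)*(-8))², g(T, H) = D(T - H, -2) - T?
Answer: -11485321/1936 ≈ -5932.5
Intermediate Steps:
b(F, X) = -¾ (b(F, X) = -⅛*6 = -¾)
D(v, y) = -1 + v + y (D(v, y) = -6 + ((v + y) + 5) = -6 + (5 + v + y) = -1 + v + y)
g(T, H) = -3 - H (g(T, H) = (-1 + (T - H) - 2) - T = (-3 + T - H) - T = -3 - H)
l = 11485321/1936 (l = ((-3 - 1*(-¾)) + (-10 + 1/11)*(-8))² = ((-3 + ¾) + (-10 + 1/11)*(-8))² = (-9/4 - 109/11*(-8))² = (-9/4 + 872/11)² = (3389/44)² = 11485321/1936 ≈ 5932.5)
-l = -1*11485321/1936 = -11485321/1936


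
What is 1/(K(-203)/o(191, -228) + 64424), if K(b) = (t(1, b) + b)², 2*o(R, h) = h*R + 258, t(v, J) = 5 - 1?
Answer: 21645/1394417879 ≈ 1.5523e-5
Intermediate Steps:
t(v, J) = 4
o(R, h) = 129 + R*h/2 (o(R, h) = (h*R + 258)/2 = (R*h + 258)/2 = (258 + R*h)/2 = 129 + R*h/2)
K(b) = (4 + b)²
1/(K(-203)/o(191, -228) + 64424) = 1/((4 - 203)²/(129 + (½)*191*(-228)) + 64424) = 1/((-199)²/(129 - 21774) + 64424) = 1/(39601/(-21645) + 64424) = 1/(39601*(-1/21645) + 64424) = 1/(-39601/21645 + 64424) = 1/(1394417879/21645) = 21645/1394417879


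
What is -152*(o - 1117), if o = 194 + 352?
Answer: 86792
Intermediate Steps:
o = 546
-152*(o - 1117) = -152*(546 - 1117) = -152*(-571) = 86792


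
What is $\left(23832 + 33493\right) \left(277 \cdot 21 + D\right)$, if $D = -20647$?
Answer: $-850129750$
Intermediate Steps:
$\left(23832 + 33493\right) \left(277 \cdot 21 + D\right) = \left(23832 + 33493\right) \left(277 \cdot 21 - 20647\right) = 57325 \left(5817 - 20647\right) = 57325 \left(-14830\right) = -850129750$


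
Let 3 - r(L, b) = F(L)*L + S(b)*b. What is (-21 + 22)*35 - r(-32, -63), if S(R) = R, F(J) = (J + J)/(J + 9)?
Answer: 89975/23 ≈ 3912.0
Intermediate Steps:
F(J) = 2*J/(9 + J) (F(J) = (2*J)/(9 + J) = 2*J/(9 + J))
r(L, b) = 3 - b**2 - 2*L**2/(9 + L) (r(L, b) = 3 - ((2*L/(9 + L))*L + b*b) = 3 - (2*L**2/(9 + L) + b**2) = 3 - (b**2 + 2*L**2/(9 + L)) = 3 + (-b**2 - 2*L**2/(9 + L)) = 3 - b**2 - 2*L**2/(9 + L))
(-21 + 22)*35 - r(-32, -63) = (-21 + 22)*35 - (-2*(-32)**2 + (3 - 1*(-63)**2)*(9 - 32))/(9 - 32) = 1*35 - (-2*1024 + (3 - 1*3969)*(-23))/(-23) = 35 - (-1)*(-2048 + (3 - 3969)*(-23))/23 = 35 - (-1)*(-2048 - 3966*(-23))/23 = 35 - (-1)*(-2048 + 91218)/23 = 35 - (-1)*89170/23 = 35 - 1*(-89170/23) = 35 + 89170/23 = 89975/23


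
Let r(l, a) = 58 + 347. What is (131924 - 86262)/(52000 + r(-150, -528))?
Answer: 45662/52405 ≈ 0.87133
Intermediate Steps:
r(l, a) = 405
(131924 - 86262)/(52000 + r(-150, -528)) = (131924 - 86262)/(52000 + 405) = 45662/52405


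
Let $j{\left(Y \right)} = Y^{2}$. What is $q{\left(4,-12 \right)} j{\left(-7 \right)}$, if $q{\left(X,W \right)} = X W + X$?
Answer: $-2156$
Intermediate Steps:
$q{\left(X,W \right)} = X + W X$ ($q{\left(X,W \right)} = W X + X = X + W X$)
$q{\left(4,-12 \right)} j{\left(-7 \right)} = 4 \left(1 - 12\right) \left(-7\right)^{2} = 4 \left(-11\right) 49 = \left(-44\right) 49 = -2156$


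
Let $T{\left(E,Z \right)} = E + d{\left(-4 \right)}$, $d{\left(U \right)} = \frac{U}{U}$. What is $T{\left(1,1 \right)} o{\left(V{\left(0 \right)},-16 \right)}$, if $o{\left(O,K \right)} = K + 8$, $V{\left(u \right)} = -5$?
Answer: $-16$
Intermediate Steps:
$d{\left(U \right)} = 1$
$T{\left(E,Z \right)} = 1 + E$ ($T{\left(E,Z \right)} = E + 1 = 1 + E$)
$o{\left(O,K \right)} = 8 + K$
$T{\left(1,1 \right)} o{\left(V{\left(0 \right)},-16 \right)} = \left(1 + 1\right) \left(8 - 16\right) = 2 \left(-8\right) = -16$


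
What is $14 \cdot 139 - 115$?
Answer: $1831$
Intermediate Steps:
$14 \cdot 139 - 115 = 1946 - 115 = 1831$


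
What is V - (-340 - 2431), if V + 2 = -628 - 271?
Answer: 1870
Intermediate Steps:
V = -901 (V = -2 + (-628 - 271) = -2 - 899 = -901)
V - (-340 - 2431) = -901 - (-340 - 2431) = -901 - 1*(-2771) = -901 + 2771 = 1870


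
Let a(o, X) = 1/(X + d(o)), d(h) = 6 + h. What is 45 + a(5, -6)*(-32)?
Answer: 193/5 ≈ 38.600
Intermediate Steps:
a(o, X) = 1/(6 + X + o) (a(o, X) = 1/(X + (6 + o)) = 1/(6 + X + o))
45 + a(5, -6)*(-32) = 45 - 32/(6 - 6 + 5) = 45 - 32/5 = 193/5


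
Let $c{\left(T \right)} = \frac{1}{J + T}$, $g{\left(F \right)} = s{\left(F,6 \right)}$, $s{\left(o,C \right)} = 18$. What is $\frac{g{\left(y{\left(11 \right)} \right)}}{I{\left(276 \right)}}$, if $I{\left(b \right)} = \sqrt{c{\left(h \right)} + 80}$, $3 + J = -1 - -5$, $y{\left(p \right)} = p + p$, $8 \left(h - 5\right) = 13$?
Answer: $\frac{9 \sqrt{74542}}{1222} \approx 2.0108$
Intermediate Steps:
$h = \frac{53}{8}$ ($h = 5 + \frac{1}{8} \cdot 13 = 5 + \frac{13}{8} = \frac{53}{8} \approx 6.625$)
$y{\left(p \right)} = 2 p$
$g{\left(F \right)} = 18$
$J = 1$ ($J = -3 - -4 = -3 + \left(-1 + 5\right) = -3 + 4 = 1$)
$c{\left(T \right)} = \frac{1}{1 + T}$
$I{\left(b \right)} = \frac{2 \sqrt{74542}}{61}$ ($I{\left(b \right)} = \sqrt{\frac{1}{1 + \frac{53}{8}} + 80} = \sqrt{\frac{1}{\frac{61}{8}} + 80} = \sqrt{\frac{8}{61} + 80} = \sqrt{\frac{4888}{61}} = \frac{2 \sqrt{74542}}{61}$)
$\frac{g{\left(y{\left(11 \right)} \right)}}{I{\left(276 \right)}} = \frac{18}{\frac{2}{61} \sqrt{74542}} = 18 \frac{\sqrt{74542}}{2444} = \frac{9 \sqrt{74542}}{1222}$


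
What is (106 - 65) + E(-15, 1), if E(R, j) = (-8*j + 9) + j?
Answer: 43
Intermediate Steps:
E(R, j) = 9 - 7*j (E(R, j) = (9 - 8*j) + j = 9 - 7*j)
(106 - 65) + E(-15, 1) = (106 - 65) + (9 - 7*1) = 41 + (9 - 7) = 41 + 2 = 43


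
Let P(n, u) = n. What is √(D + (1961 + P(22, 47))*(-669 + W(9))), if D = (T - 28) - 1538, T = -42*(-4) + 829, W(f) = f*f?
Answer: I*√1166573 ≈ 1080.1*I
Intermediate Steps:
W(f) = f²
T = 997 (T = 168 + 829 = 997)
D = -569 (D = (997 - 28) - 1538 = 969 - 1538 = -569)
√(D + (1961 + P(22, 47))*(-669 + W(9))) = √(-569 + (1961 + 22)*(-669 + 9²)) = √(-569 + 1983*(-669 + 81)) = √(-569 + 1983*(-588)) = √(-569 - 1166004) = √(-1166573) = I*√1166573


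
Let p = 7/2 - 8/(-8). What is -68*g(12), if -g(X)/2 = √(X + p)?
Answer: 68*√66 ≈ 552.43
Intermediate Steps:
p = 9/2 (p = 7*(½) - 8*(-⅛) = 7/2 + 1 = 9/2 ≈ 4.5000)
g(X) = -2*√(9/2 + X) (g(X) = -2*√(X + 9/2) = -2*√(9/2 + X))
-68*g(12) = -(-68)*√(18 + 4*12) = -(-68)*√(18 + 48) = -(-68)*√66 = 68*√66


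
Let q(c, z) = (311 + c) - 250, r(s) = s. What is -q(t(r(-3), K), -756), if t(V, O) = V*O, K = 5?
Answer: -46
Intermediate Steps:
t(V, O) = O*V
q(c, z) = 61 + c
-q(t(r(-3), K), -756) = -(61 + 5*(-3)) = -(61 - 15) = -1*46 = -46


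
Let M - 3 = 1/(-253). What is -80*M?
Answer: -60640/253 ≈ -239.68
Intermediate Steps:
M = 758/253 (M = 3 + 1/(-253) = 3 - 1/253 = 758/253 ≈ 2.9960)
-80*M = -80*758/253 = -60640/253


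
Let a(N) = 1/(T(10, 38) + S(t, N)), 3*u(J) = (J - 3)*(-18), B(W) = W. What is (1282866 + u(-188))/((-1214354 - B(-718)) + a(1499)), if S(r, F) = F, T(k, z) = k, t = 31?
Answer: -1937574108/1831376723 ≈ -1.0580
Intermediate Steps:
u(J) = 18 - 6*J (u(J) = ((J - 3)*(-18))/3 = ((-3 + J)*(-18))/3 = (54 - 18*J)/3 = 18 - 6*J)
a(N) = 1/(10 + N)
(1282866 + u(-188))/((-1214354 - B(-718)) + a(1499)) = (1282866 + (18 - 6*(-188)))/((-1214354 - 1*(-718)) + 1/(10 + 1499)) = (1282866 + (18 + 1128))/((-1214354 + 718) + 1/1509) = (1282866 + 1146)/(-1213636 + 1/1509) = 1284012/(-1831376723/1509) = 1284012*(-1509/1831376723) = -1937574108/1831376723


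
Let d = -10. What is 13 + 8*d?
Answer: -67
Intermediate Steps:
13 + 8*d = 13 + 8*(-10) = 13 - 80 = -67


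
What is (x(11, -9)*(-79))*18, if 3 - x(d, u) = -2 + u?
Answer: -19908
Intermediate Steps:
x(d, u) = 5 - u (x(d, u) = 3 - (-2 + u) = 3 + (2 - u) = 5 - u)
(x(11, -9)*(-79))*18 = ((5 - 1*(-9))*(-79))*18 = ((5 + 9)*(-79))*18 = (14*(-79))*18 = -1106*18 = -19908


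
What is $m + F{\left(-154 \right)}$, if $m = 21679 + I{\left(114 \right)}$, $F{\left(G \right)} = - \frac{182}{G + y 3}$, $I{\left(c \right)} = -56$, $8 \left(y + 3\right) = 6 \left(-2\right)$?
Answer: $\frac{7244069}{335} \approx 21624.0$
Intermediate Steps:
$y = - \frac{9}{2}$ ($y = -3 + \frac{6 \left(-2\right)}{8} = -3 + \frac{1}{8} \left(-12\right) = -3 - \frac{3}{2} = - \frac{9}{2} \approx -4.5$)
$F{\left(G \right)} = - \frac{182}{- \frac{27}{2} + G}$ ($F{\left(G \right)} = - \frac{182}{G - \frac{27}{2}} = - \frac{182}{- \frac{27}{2} + G}$)
$m = 21623$ ($m = 21679 - 56 = 21623$)
$m + F{\left(-154 \right)} = 21623 - \frac{364}{-27 + 2 \left(-154\right)} = 21623 - \frac{364}{-27 - 308} = 21623 - \frac{364}{-335} = 21623 - - \frac{364}{335} = 21623 + \frac{364}{335} = \frac{7244069}{335}$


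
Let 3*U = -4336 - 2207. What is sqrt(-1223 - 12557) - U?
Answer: 2181 + 2*I*sqrt(3445) ≈ 2181.0 + 117.39*I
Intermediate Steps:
U = -2181 (U = (-4336 - 2207)/3 = (1/3)*(-6543) = -2181)
sqrt(-1223 - 12557) - U = sqrt(-1223 - 12557) - 1*(-2181) = sqrt(-13780) + 2181 = 2*I*sqrt(3445) + 2181 = 2181 + 2*I*sqrt(3445)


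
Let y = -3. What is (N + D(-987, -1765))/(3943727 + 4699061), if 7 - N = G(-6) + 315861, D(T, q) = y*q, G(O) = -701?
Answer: -154929/4321394 ≈ -0.035852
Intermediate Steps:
D(T, q) = -3*q
N = -315153 (N = 7 - (-701 + 315861) = 7 - 1*315160 = 7 - 315160 = -315153)
(N + D(-987, -1765))/(3943727 + 4699061) = (-315153 - 3*(-1765))/(3943727 + 4699061) = (-315153 + 5295)/8642788 = -309858*1/8642788 = -154929/4321394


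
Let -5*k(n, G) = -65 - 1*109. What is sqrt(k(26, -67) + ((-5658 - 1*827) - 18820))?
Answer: 3*I*sqrt(70195)/5 ≈ 158.97*I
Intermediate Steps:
k(n, G) = 174/5 (k(n, G) = -(-65 - 1*109)/5 = -(-65 - 109)/5 = -1/5*(-174) = 174/5)
sqrt(k(26, -67) + ((-5658 - 1*827) - 18820)) = sqrt(174/5 + ((-5658 - 1*827) - 18820)) = sqrt(174/5 + ((-5658 - 827) - 18820)) = sqrt(174/5 + (-6485 - 18820)) = sqrt(174/5 - 25305) = sqrt(-126351/5) = 3*I*sqrt(70195)/5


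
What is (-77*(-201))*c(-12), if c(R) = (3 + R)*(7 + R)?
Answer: 696465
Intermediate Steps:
(-77*(-201))*c(-12) = (-77*(-201))*(21 + (-12)² + 10*(-12)) = 15477*(21 + 144 - 120) = 15477*45 = 696465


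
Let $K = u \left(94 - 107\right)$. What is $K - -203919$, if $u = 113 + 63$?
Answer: $201631$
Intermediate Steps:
$u = 176$
$K = -2288$ ($K = 176 \left(94 - 107\right) = 176 \left(-13\right) = -2288$)
$K - -203919 = -2288 - -203919 = -2288 + 203919 = 201631$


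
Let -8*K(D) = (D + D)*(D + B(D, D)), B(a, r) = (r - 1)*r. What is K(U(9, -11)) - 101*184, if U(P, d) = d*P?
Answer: 895963/4 ≈ 2.2399e+5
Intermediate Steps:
B(a, r) = r*(-1 + r) (B(a, r) = (-1 + r)*r = r*(-1 + r))
U(P, d) = P*d
K(D) = -D*(D + D*(-1 + D))/4 (K(D) = -(D + D)*(D + D*(-1 + D))/8 = -2*D*(D + D*(-1 + D))/8 = -D*(D + D*(-1 + D))/4)
K(U(9, -11)) - 101*184 = -(9*(-11))³/4 - 101*184 = -¼*(-99)³ - 18584 = -¼*(-970299) - 18584 = 970299/4 - 18584 = 895963/4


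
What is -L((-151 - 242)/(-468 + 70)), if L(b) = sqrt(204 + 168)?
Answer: -2*sqrt(93) ≈ -19.287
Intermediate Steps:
L(b) = 2*sqrt(93) (L(b) = sqrt(372) = 2*sqrt(93))
-L((-151 - 242)/(-468 + 70)) = -2*sqrt(93)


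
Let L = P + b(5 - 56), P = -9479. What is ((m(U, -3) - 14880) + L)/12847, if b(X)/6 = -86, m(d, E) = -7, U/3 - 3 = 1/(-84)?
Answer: -858/443 ≈ -1.9368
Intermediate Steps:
U = 251/28 (U = 9 + 3/(-84) = 9 + 3*(-1/84) = 9 - 1/28 = 251/28 ≈ 8.9643)
b(X) = -516 (b(X) = 6*(-86) = -516)
L = -9995 (L = -9479 - 516 = -9995)
((m(U, -3) - 14880) + L)/12847 = ((-7 - 14880) - 9995)/12847 = (-14887 - 9995)*(1/12847) = -24882*1/12847 = -858/443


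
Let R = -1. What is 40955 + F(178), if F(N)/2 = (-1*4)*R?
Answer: 40963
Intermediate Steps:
F(N) = 8 (F(N) = 2*(-1*4*(-1)) = 2*(-4*(-1)) = 2*4 = 8)
40955 + F(178) = 40955 + 8 = 40963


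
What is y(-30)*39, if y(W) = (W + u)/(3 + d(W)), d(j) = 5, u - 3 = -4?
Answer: -1209/8 ≈ -151.13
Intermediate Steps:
u = -1 (u = 3 - 4 = -1)
y(W) = -⅛ + W/8 (y(W) = (W - 1)/(3 + 5) = (-1 + W)/8 = (-1 + W)*(⅛) = -⅛ + W/8)
y(-30)*39 = (-⅛ + (⅛)*(-30))*39 = (-⅛ - 15/4)*39 = -31/8*39 = -1209/8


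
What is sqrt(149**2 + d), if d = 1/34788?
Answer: sqrt(6716939999133)/17394 ≈ 149.00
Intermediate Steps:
d = 1/34788 ≈ 2.8746e-5
sqrt(149**2 + d) = sqrt(149**2 + 1/34788) = sqrt(22201 + 1/34788) = sqrt(772328389/34788) = sqrt(6716939999133)/17394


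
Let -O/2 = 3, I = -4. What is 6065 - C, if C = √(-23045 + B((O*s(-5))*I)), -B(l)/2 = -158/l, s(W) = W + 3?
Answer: 6065 - I*√829857/6 ≈ 6065.0 - 151.83*I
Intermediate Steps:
s(W) = 3 + W
O = -6 (O = -2*3 = -6)
B(l) = 316/l (B(l) = -(-316)/l = 316/l)
C = I*√829857/6 (C = √(-23045 + 316/((-6*(3 - 5)*(-4)))) = √(-23045 + 316/((-6*(-2)*(-4)))) = √(-23045 + 316/((12*(-4)))) = √(-23045 + 316/(-48)) = √(-23045 + 316*(-1/48)) = √(-23045 - 79/12) = √(-276619/12) = I*√829857/6 ≈ 151.83*I)
6065 - C = 6065 - I*√829857/6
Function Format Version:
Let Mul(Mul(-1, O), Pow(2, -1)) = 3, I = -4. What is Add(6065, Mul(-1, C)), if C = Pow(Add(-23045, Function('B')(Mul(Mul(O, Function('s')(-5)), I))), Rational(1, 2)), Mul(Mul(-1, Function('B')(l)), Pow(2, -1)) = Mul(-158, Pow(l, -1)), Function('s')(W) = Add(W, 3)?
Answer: Add(6065, Mul(Rational(-1, 6), I, Pow(829857, Rational(1, 2)))) ≈ Add(6065.0, Mul(-151.83, I))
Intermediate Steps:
Function('s')(W) = Add(3, W)
O = -6 (O = Mul(-2, 3) = -6)
Function('B')(l) = Mul(316, Pow(l, -1)) (Function('B')(l) = Mul(-2, Mul(-158, Pow(l, -1))) = Mul(316, Pow(l, -1)))
C = Mul(Rational(1, 6), I, Pow(829857, Rational(1, 2))) (C = Pow(Add(-23045, Mul(316, Pow(Mul(Mul(-6, Add(3, -5)), -4), -1))), Rational(1, 2)) = Pow(Add(-23045, Mul(316, Pow(Mul(Mul(-6, -2), -4), -1))), Rational(1, 2)) = Pow(Add(-23045, Mul(316, Pow(Mul(12, -4), -1))), Rational(1, 2)) = Pow(Add(-23045, Mul(316, Pow(-48, -1))), Rational(1, 2)) = Pow(Add(-23045, Mul(316, Rational(-1, 48))), Rational(1, 2)) = Pow(Add(-23045, Rational(-79, 12)), Rational(1, 2)) = Pow(Rational(-276619, 12), Rational(1, 2)) = Mul(Rational(1, 6), I, Pow(829857, Rational(1, 2))) ≈ Mul(151.83, I))
Add(6065, Mul(-1, C)) = Add(6065, Mul(-1, Mul(Rational(1, 6), I, Pow(829857, Rational(1, 2))))) = Add(6065, Mul(Rational(-1, 6), I, Pow(829857, Rational(1, 2))))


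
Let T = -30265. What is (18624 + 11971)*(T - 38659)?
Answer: -2108729780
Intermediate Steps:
(18624 + 11971)*(T - 38659) = (18624 + 11971)*(-30265 - 38659) = 30595*(-68924) = -2108729780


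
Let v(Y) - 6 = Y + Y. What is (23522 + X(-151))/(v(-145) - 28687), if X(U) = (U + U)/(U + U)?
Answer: -7841/9657 ≈ -0.81195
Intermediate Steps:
X(U) = 1 (X(U) = (2*U)/((2*U)) = (2*U)*(1/(2*U)) = 1)
v(Y) = 6 + 2*Y (v(Y) = 6 + (Y + Y) = 6 + 2*Y)
(23522 + X(-151))/(v(-145) - 28687) = (23522 + 1)/((6 + 2*(-145)) - 28687) = 23523/((6 - 290) - 28687) = 23523/(-284 - 28687) = 23523/(-28971) = 23523*(-1/28971) = -7841/9657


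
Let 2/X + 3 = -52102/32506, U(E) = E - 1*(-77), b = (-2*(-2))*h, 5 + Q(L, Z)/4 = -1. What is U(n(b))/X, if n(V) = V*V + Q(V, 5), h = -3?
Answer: -7368785/16253 ≈ -453.38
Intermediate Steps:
Q(L, Z) = -24 (Q(L, Z) = -20 + 4*(-1) = -20 - 4 = -24)
b = -12 (b = -2*(-2)*(-3) = 4*(-3) = -12)
n(V) = -24 + V² (n(V) = V*V - 24 = V² - 24 = -24 + V²)
U(E) = 77 + E (U(E) = E + 77 = 77 + E)
X = -16253/37405 (X = 2/(-3 - 52102/32506) = 2/(-3 - 52102*1/32506) = 2/(-3 - 26051/16253) = 2/(-74810/16253) = 2*(-16253/74810) = -16253/37405 ≈ -0.43451)
U(n(b))/X = (77 + (-24 + (-12)²))/(-16253/37405) = (77 + (-24 + 144))*(-37405/16253) = (77 + 120)*(-37405/16253) = 197*(-37405/16253) = -7368785/16253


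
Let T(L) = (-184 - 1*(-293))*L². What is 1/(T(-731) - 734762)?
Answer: 1/57510587 ≈ 1.7388e-8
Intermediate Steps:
T(L) = 109*L² (T(L) = (-184 + 293)*L² = 109*L²)
1/(T(-731) - 734762) = 1/(109*(-731)² - 734762) = 1/(109*534361 - 734762) = 1/(58245349 - 734762) = 1/57510587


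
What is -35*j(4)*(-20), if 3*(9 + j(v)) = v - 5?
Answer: -19600/3 ≈ -6533.3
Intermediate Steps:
j(v) = -32/3 + v/3 (j(v) = -9 + (v - 5)/3 = -9 + (-5 + v)/3 = -9 + (-5/3 + v/3) = -32/3 + v/3)
-35*j(4)*(-20) = -35*(-32/3 + (⅓)*4)*(-20) = -35*(-32/3 + 4/3)*(-20) = -35*(-28/3)*(-20) = (980/3)*(-20) = -19600/3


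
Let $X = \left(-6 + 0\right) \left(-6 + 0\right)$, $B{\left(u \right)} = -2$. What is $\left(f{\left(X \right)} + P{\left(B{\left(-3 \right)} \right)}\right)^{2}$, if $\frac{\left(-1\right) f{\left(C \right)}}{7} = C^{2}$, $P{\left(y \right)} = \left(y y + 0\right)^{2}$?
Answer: $82011136$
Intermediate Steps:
$X = 36$ ($X = \left(-6\right) \left(-6\right) = 36$)
$P{\left(y \right)} = y^{4}$ ($P{\left(y \right)} = \left(y^{2} + 0\right)^{2} = \left(y^{2}\right)^{2} = y^{4}$)
$f{\left(C \right)} = - 7 C^{2}$
$\left(f{\left(X \right)} + P{\left(B{\left(-3 \right)} \right)}\right)^{2} = \left(- 7 \cdot 36^{2} + \left(-2\right)^{4}\right)^{2} = \left(\left(-7\right) 1296 + 16\right)^{2} = \left(-9072 + 16\right)^{2} = \left(-9056\right)^{2} = 82011136$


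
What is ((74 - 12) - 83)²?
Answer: 441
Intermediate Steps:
((74 - 12) - 83)² = (62 - 83)² = (-21)² = 441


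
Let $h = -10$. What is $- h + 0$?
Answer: $10$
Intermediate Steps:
$- h + 0 = \left(-1\right) \left(-10\right) + 0 = 10 + 0 = 10$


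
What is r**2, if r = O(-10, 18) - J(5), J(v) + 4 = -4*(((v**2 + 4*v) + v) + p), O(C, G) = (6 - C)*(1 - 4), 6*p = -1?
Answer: 217156/9 ≈ 24128.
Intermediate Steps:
p = -1/6 (p = (1/6)*(-1) = -1/6 ≈ -0.16667)
O(C, G) = -18 + 3*C (O(C, G) = (6 - C)*(-3) = -18 + 3*C)
J(v) = -10/3 - 20*v - 4*v**2 (J(v) = -4 - 4*(((v**2 + 4*v) + v) - 1/6) = -4 - 4*((v**2 + 5*v) - 1/6) = -4 - 4*(-1/6 + v**2 + 5*v) = -4 + (2/3 - 20*v - 4*v**2) = -10/3 - 20*v - 4*v**2)
r = 466/3 (r = (-18 + 3*(-10)) - (-10/3 - 20*5 - 4*5**2) = (-18 - 30) - (-10/3 - 100 - 4*25) = -48 - (-10/3 - 100 - 100) = -48 - 1*(-610/3) = -48 + 610/3 = 466/3 ≈ 155.33)
r**2 = (466/3)**2 = 217156/9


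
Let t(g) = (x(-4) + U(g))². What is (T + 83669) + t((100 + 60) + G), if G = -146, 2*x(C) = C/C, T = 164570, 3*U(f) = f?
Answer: 8937565/36 ≈ 2.4827e+5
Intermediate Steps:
U(f) = f/3
x(C) = ½ (x(C) = (C/C)/2 = (½)*1 = ½)
t(g) = (½ + g/3)²
(T + 83669) + t((100 + 60) + G) = (164570 + 83669) + (3 + 2*((100 + 60) - 146))²/36 = 248239 + (3 + 2*(160 - 146))²/36 = 248239 + (3 + 2*14)²/36 = 248239 + (3 + 28)²/36 = 248239 + (1/36)*31² = 248239 + (1/36)*961 = 248239 + 961/36 = 8937565/36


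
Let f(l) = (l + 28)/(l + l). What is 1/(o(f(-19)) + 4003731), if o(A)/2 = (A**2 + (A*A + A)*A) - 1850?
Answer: 27436/109744855943 ≈ 2.5000e-7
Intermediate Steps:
f(l) = (28 + l)/(2*l) (f(l) = (28 + l)/((2*l)) = (28 + l)*(1/(2*l)) = (28 + l)/(2*l))
o(A) = -3700 + 2*A**2 + 2*A*(A + A**2) (o(A) = 2*((A**2 + (A*A + A)*A) - 1850) = 2*((A**2 + (A**2 + A)*A) - 1850) = 2*((A**2 + (A + A**2)*A) - 1850) = 2*((A**2 + A*(A + A**2)) - 1850) = 2*(-1850 + A**2 + A*(A + A**2)) = -3700 + 2*A**2 + 2*A*(A + A**2))
1/(o(f(-19)) + 4003731) = 1/((-3700 + 2*((1/2)*(28 - 19)/(-19))**3 + 4*((1/2)*(28 - 19)/(-19))**2) + 4003731) = 1/((-3700 + 2*((1/2)*(-1/19)*9)**3 + 4*((1/2)*(-1/19)*9)**2) + 4003731) = 1/((-3700 + 2*(-9/38)**3 + 4*(-9/38)**2) + 4003731) = 1/((-3700 + 2*(-729/54872) + 4*(81/1444)) + 4003731) = 1/((-3700 - 729/27436 + 81/361) + 4003731) = 1/(-101507773/27436 + 4003731) = 1/(109744855943/27436) = 27436/109744855943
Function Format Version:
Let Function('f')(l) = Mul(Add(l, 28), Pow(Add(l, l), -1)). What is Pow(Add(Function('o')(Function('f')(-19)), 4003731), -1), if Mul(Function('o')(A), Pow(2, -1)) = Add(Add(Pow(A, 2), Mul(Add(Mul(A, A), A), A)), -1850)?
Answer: Rational(27436, 109744855943) ≈ 2.5000e-7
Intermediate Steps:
Function('f')(l) = Mul(Rational(1, 2), Pow(l, -1), Add(28, l)) (Function('f')(l) = Mul(Add(28, l), Pow(Mul(2, l), -1)) = Mul(Add(28, l), Mul(Rational(1, 2), Pow(l, -1))) = Mul(Rational(1, 2), Pow(l, -1), Add(28, l)))
Function('o')(A) = Add(-3700, Mul(2, Pow(A, 2)), Mul(2, A, Add(A, Pow(A, 2)))) (Function('o')(A) = Mul(2, Add(Add(Pow(A, 2), Mul(Add(Mul(A, A), A), A)), -1850)) = Mul(2, Add(Add(Pow(A, 2), Mul(Add(Pow(A, 2), A), A)), -1850)) = Mul(2, Add(Add(Pow(A, 2), Mul(Add(A, Pow(A, 2)), A)), -1850)) = Mul(2, Add(Add(Pow(A, 2), Mul(A, Add(A, Pow(A, 2)))), -1850)) = Mul(2, Add(-1850, Pow(A, 2), Mul(A, Add(A, Pow(A, 2))))) = Add(-3700, Mul(2, Pow(A, 2)), Mul(2, A, Add(A, Pow(A, 2)))))
Pow(Add(Function('o')(Function('f')(-19)), 4003731), -1) = Pow(Add(Add(-3700, Mul(2, Pow(Mul(Rational(1, 2), Pow(-19, -1), Add(28, -19)), 3)), Mul(4, Pow(Mul(Rational(1, 2), Pow(-19, -1), Add(28, -19)), 2))), 4003731), -1) = Pow(Add(Add(-3700, Mul(2, Pow(Mul(Rational(1, 2), Rational(-1, 19), 9), 3)), Mul(4, Pow(Mul(Rational(1, 2), Rational(-1, 19), 9), 2))), 4003731), -1) = Pow(Add(Add(-3700, Mul(2, Pow(Rational(-9, 38), 3)), Mul(4, Pow(Rational(-9, 38), 2))), 4003731), -1) = Pow(Add(Add(-3700, Mul(2, Rational(-729, 54872)), Mul(4, Rational(81, 1444))), 4003731), -1) = Pow(Add(Add(-3700, Rational(-729, 27436), Rational(81, 361)), 4003731), -1) = Pow(Add(Rational(-101507773, 27436), 4003731), -1) = Pow(Rational(109744855943, 27436), -1) = Rational(27436, 109744855943)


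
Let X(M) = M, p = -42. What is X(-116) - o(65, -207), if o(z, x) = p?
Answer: -74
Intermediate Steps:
o(z, x) = -42
X(-116) - o(65, -207) = -116 - 1*(-42) = -116 + 42 = -74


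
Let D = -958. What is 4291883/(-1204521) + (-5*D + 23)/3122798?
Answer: -13396886289061/3761475769758 ≈ -3.5616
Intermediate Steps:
4291883/(-1204521) + (-5*D + 23)/3122798 = 4291883/(-1204521) + (-5*(-958) + 23)/3122798 = 4291883*(-1/1204521) + (4790 + 23)*(1/3122798) = -4291883/1204521 + 4813*(1/3122798) = -4291883/1204521 + 4813/3122798 = -13396886289061/3761475769758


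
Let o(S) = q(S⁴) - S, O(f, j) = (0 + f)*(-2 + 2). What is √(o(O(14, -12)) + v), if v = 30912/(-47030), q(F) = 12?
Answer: 6*√174222635/23515 ≈ 3.3679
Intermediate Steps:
O(f, j) = 0 (O(f, j) = f*0 = 0)
o(S) = 12 - S
v = -15456/23515 (v = 30912*(-1/47030) = -15456/23515 ≈ -0.65728)
√(o(O(14, -12)) + v) = √((12 - 1*0) - 15456/23515) = √((12 + 0) - 15456/23515) = √(12 - 15456/23515) = √(266724/23515) = 6*√174222635/23515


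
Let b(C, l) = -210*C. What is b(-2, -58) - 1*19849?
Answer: -19429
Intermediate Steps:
b(-2, -58) - 1*19849 = -210*(-2) - 1*19849 = 420 - 19849 = -19429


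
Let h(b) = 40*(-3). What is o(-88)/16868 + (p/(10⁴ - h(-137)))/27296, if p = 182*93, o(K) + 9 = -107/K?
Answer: -233091829/582442593920 ≈ -0.00040020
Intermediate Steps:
o(K) = -9 - 107/K
p = 16926
h(b) = -120
o(-88)/16868 + (p/(10⁴ - h(-137)))/27296 = (-9 - 107/(-88))/16868 + (16926/(10⁴ - 1*(-120)))/27296 = (-9 - 107*(-1/88))*(1/16868) + (16926/(10000 + 120))*(1/27296) = (-9 + 107/88)*(1/16868) + (16926/10120)*(1/27296) = -685/88*1/16868 + (16926*(1/10120))*(1/27296) = -685/1484384 + (8463/5060)*(1/27296) = -685/1484384 + 8463/138117760 = -233091829/582442593920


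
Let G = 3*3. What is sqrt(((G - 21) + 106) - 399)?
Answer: I*sqrt(305) ≈ 17.464*I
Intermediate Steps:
G = 9
sqrt(((G - 21) + 106) - 399) = sqrt(((9 - 21) + 106) - 399) = sqrt((-12 + 106) - 399) = sqrt(94 - 399) = sqrt(-305) = I*sqrt(305)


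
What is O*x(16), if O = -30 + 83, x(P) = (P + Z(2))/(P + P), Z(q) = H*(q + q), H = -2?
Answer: 53/4 ≈ 13.250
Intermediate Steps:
Z(q) = -4*q (Z(q) = -2*(q + q) = -4*q)
x(P) = (-8 + P)/(2*P) (x(P) = (P - 4*2)/(P + P) = (P - 8)/((2*P)) = (-8 + P)*(1/(2*P)) = (-8 + P)/(2*P))
O = 53
O*x(16) = 53*((½)*(-8 + 16)/16) = 53*((½)*(1/16)*8) = 53*(¼) = 53/4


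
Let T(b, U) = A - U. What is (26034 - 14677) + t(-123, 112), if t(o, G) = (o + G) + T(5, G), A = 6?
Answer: 11240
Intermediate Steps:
T(b, U) = 6 - U
t(o, G) = 6 + o (t(o, G) = (o + G) + (6 - G) = (G + o) + (6 - G) = 6 + o)
(26034 - 14677) + t(-123, 112) = (26034 - 14677) + (6 - 123) = 11357 - 117 = 11240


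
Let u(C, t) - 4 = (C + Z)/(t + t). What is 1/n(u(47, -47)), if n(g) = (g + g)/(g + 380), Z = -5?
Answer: 18027/334 ≈ 53.973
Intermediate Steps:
u(C, t) = 4 + (-5 + C)/(2*t) (u(C, t) = 4 + (C - 5)/(t + t) = 4 + (-5 + C)/((2*t)) = 4 + (-5 + C)*(1/(2*t)) = 4 + (-5 + C)/(2*t))
n(g) = 2*g/(380 + g) (n(g) = (2*g)/(380 + g) = 2*g/(380 + g))
1/n(u(47, -47)) = 1/(2*((½)*(-5 + 47 + 8*(-47))/(-47))/(380 + (½)*(-5 + 47 + 8*(-47))/(-47))) = 1/(2*((½)*(-1/47)*(-5 + 47 - 376))/(380 + (½)*(-1/47)*(-5 + 47 - 376))) = 1/(2*((½)*(-1/47)*(-334))/(380 + (½)*(-1/47)*(-334))) = 1/(2*(167/47)/(380 + 167/47)) = 1/(2*(167/47)/(18027/47)) = 1/(2*(167/47)*(47/18027)) = 1/(334/18027) = 18027/334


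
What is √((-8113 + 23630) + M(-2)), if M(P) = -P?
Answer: √15519 ≈ 124.58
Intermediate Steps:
√((-8113 + 23630) + M(-2)) = √((-8113 + 23630) - 1*(-2)) = √(15517 + 2) = √15519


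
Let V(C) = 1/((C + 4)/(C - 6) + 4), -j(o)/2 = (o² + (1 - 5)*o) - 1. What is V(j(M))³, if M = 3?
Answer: 1/1000 ≈ 0.0010000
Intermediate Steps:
j(o) = 2 - 2*o² + 8*o (j(o) = -2*((o² + (1 - 5)*o) - 1) = -2*((o² - 4*o) - 1) = -2*(-1 + o² - 4*o) = 2 - 2*o² + 8*o)
V(C) = 1/(4 + (4 + C)/(-6 + C)) (V(C) = 1/((4 + C)/(-6 + C) + 4) = 1/(4 + (4 + C)/(-6 + C)))
V(j(M))³ = ((-6 + (2 - 2*3² + 8*3))/(5*(-4 + (2 - 2*3² + 8*3))))³ = ((-6 + (2 - 2*9 + 24))/(5*(-4 + (2 - 2*9 + 24))))³ = ((-6 + (2 - 18 + 24))/(5*(-4 + (2 - 18 + 24))))³ = ((-6 + 8)/(5*(-4 + 8)))³ = ((⅕)*2/4)³ = ((⅕)*(¼)*2)³ = (⅒)³ = 1/1000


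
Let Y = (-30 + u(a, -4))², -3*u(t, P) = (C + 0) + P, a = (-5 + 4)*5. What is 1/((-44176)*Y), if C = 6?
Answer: -9/373905664 ≈ -2.4070e-8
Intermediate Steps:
a = -5 (a = -1*5 = -5)
u(t, P) = -2 - P/3 (u(t, P) = -((6 + 0) + P)/3 = -(6 + P)/3 = -2 - P/3)
Y = 8464/9 (Y = (-30 + (-2 - ⅓*(-4)))² = (-30 + (-2 + 4/3))² = (-30 - ⅔)² = (-92/3)² = 8464/9 ≈ 940.44)
1/((-44176)*Y) = 1/((-44176)*(8464/9)) = -1/44176*9/8464 = -9/373905664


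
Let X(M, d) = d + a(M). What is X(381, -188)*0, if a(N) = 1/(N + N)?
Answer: 0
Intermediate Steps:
a(N) = 1/(2*N)
X(M, d) = d + 1/(2*M)
X(381, -188)*0 = (-188 + (½)/381)*0 = (-188 + (½)*(1/381))*0 = (-188 + 1/762)*0 = -143255/762*0 = 0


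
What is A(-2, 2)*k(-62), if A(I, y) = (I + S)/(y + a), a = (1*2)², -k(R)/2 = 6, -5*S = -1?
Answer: 18/5 ≈ 3.6000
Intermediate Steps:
S = ⅕ (S = -⅕*(-1) = ⅕ ≈ 0.20000)
k(R) = -12 (k(R) = -2*6 = -12)
a = 4 (a = 2² = 4)
A(I, y) = (⅕ + I)/(4 + y) (A(I, y) = (I + ⅕)/(y + 4) = (⅕ + I)/(4 + y))
A(-2, 2)*k(-62) = ((⅕ - 2)/(4 + 2))*(-12) = (-9/5/6)*(-12) = ((⅙)*(-9/5))*(-12) = -3/10*(-12) = 18/5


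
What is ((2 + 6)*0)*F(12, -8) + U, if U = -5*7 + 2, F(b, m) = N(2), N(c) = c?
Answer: -33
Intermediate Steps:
F(b, m) = 2
U = -33 (U = -35 + 2 = -33)
((2 + 6)*0)*F(12, -8) + U = ((2 + 6)*0)*2 - 33 = (8*0)*2 - 33 = 0*2 - 33 = 0 - 33 = -33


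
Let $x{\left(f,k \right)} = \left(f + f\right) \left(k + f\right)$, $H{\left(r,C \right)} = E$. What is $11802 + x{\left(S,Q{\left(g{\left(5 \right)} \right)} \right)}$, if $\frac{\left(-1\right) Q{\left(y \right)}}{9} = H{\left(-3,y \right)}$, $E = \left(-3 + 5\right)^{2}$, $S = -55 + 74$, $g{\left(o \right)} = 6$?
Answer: $11156$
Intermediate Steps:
$S = 19$
$E = 4$ ($E = 2^{2} = 4$)
$H{\left(r,C \right)} = 4$
$Q{\left(y \right)} = -36$ ($Q{\left(y \right)} = \left(-9\right) 4 = -36$)
$x{\left(f,k \right)} = 2 f \left(f + k\right)$
$11802 + x{\left(S,Q{\left(g{\left(5 \right)} \right)} \right)} = 11802 + 2 \cdot 19 \left(19 - 36\right) = 11802 + 2 \cdot 19 \left(-17\right) = 11802 - 646 = 11156$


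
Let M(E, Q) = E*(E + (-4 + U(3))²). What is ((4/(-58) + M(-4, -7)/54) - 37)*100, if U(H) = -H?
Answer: -351500/87 ≈ -4040.2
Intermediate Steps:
M(E, Q) = E*(49 + E) (M(E, Q) = E*(E + (-4 - 1*3)²) = E*(E + (-4 - 3)²) = E*(E + (-7)²) = E*(E + 49) = E*(49 + E))
((4/(-58) + M(-4, -7)/54) - 37)*100 = ((4/(-58) - 4*(49 - 4)/54) - 37)*100 = ((4*(-1/58) - 4*45*(1/54)) - 37)*100 = ((-2/29 - 180*1/54) - 37)*100 = ((-2/29 - 10/3) - 37)*100 = (-296/87 - 37)*100 = -3515/87*100 = -351500/87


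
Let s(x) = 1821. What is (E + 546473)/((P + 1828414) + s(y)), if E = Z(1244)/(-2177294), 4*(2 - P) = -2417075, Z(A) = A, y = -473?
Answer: 2379664765636/10601269524881 ≈ 0.22447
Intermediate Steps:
P = 2417083/4 (P = 2 - ¼*(-2417075) = 2 + 2417075/4 = 2417083/4 ≈ 6.0427e+5)
E = -622/1088647 (E = 1244/(-2177294) = 1244*(-1/2177294) = -622/1088647 ≈ -0.00057135)
(E + 546473)/((P + 1828414) + s(y)) = (-622/1088647 + 546473)/((2417083/4 + 1828414) + 1821) = 594916191409/(1088647*(9730739/4 + 1821)) = 594916191409/(1088647*(9738023/4)) = (594916191409/1088647)*(4/9738023) = 2379664765636/10601269524881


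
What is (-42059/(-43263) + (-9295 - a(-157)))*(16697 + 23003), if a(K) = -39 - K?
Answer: -16165544632000/43263 ≈ -3.7366e+8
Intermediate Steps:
(-42059/(-43263) + (-9295 - a(-157)))*(16697 + 23003) = (-42059/(-43263) + (-9295 - (-39 - 1*(-157))))*(16697 + 23003) = (-42059*(-1/43263) + (-9295 - (-39 + 157)))*39700 = (42059/43263 + (-9295 - 1*118))*39700 = (42059/43263 + (-9295 - 118))*39700 = (42059/43263 - 9413)*39700 = -407192560/43263*39700 = -16165544632000/43263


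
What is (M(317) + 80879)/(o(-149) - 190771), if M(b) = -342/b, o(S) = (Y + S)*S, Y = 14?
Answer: -25638301/54097952 ≈ -0.47392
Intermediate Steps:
o(S) = S*(14 + S) (o(S) = (14 + S)*S = S*(14 + S))
(M(317) + 80879)/(o(-149) - 190771) = (-342/317 + 80879)/(-149*(14 - 149) - 190771) = (-342*1/317 + 80879)/(-149*(-135) - 190771) = (-342/317 + 80879)/(20115 - 190771) = (25638301/317)/(-170656) = (25638301/317)*(-1/170656) = -25638301/54097952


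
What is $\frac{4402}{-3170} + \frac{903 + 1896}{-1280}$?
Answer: $- \frac{1450739}{405760} \approx -3.5754$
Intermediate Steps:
$\frac{4402}{-3170} + \frac{903 + 1896}{-1280} = 4402 \left(- \frac{1}{3170}\right) + 2799 \left(- \frac{1}{1280}\right) = - \frac{2201}{1585} - \frac{2799}{1280} = - \frac{1450739}{405760}$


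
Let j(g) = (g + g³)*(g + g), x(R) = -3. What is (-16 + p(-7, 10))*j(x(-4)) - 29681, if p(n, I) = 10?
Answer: -30761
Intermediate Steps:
j(g) = 2*g*(g + g³) (j(g) = (g + g³)*(2*g) = 2*g*(g + g³))
(-16 + p(-7, 10))*j(x(-4)) - 29681 = (-16 + 10)*(2*(-3)²*(1 + (-3)²)) - 29681 = -12*9*(1 + 9) - 29681 = -12*9*10 - 29681 = -6*180 - 29681 = -1080 - 29681 = -30761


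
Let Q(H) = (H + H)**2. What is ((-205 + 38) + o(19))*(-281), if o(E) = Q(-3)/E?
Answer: 881497/19 ≈ 46395.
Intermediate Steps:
Q(H) = 4*H**2 (Q(H) = (2*H)**2 = 4*H**2)
o(E) = 36/E (o(E) = (4*(-3)**2)/E = (4*9)/E = 36/E)
((-205 + 38) + o(19))*(-281) = ((-205 + 38) + 36/19)*(-281) = (-167 + 36*(1/19))*(-281) = (-167 + 36/19)*(-281) = -3137/19*(-281) = 881497/19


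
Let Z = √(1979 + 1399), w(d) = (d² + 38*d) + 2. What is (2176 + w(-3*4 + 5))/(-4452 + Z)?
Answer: -1455062/3302821 - 1961*√3378/19816926 ≈ -0.44630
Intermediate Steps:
w(d) = 2 + d² + 38*d
Z = √3378 ≈ 58.121
(2176 + w(-3*4 + 5))/(-4452 + Z) = (2176 + (2 + (-3*4 + 5)² + 38*(-3*4 + 5)))/(-4452 + √3378) = (2176 + (2 + (-12 + 5)² + 38*(-12 + 5)))/(-4452 + √3378) = (2176 + (2 + (-7)² + 38*(-7)))/(-4452 + √3378) = (2176 + (2 + 49 - 266))/(-4452 + √3378) = (2176 - 215)/(-4452 + √3378) = 1961/(-4452 + √3378)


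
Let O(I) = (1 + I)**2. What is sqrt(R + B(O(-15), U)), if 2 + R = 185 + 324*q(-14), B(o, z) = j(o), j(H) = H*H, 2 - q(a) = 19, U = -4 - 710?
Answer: sqrt(33091) ≈ 181.91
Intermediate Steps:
U = -714
q(a) = -17 (q(a) = 2 - 1*19 = 2 - 19 = -17)
j(H) = H**2
B(o, z) = o**2
R = -5325 (R = -2 + (185 + 324*(-17)) = -2 + (185 - 5508) = -2 - 5323 = -5325)
sqrt(R + B(O(-15), U)) = sqrt(-5325 + ((1 - 15)**2)**2) = sqrt(-5325 + ((-14)**2)**2) = sqrt(-5325 + 196**2) = sqrt(-5325 + 38416) = sqrt(33091)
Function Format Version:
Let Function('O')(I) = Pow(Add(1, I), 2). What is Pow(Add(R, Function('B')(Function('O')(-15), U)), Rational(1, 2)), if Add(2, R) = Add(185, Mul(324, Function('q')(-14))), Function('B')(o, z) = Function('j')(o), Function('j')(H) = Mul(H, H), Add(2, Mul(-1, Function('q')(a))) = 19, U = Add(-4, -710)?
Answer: Pow(33091, Rational(1, 2)) ≈ 181.91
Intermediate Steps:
U = -714
Function('q')(a) = -17 (Function('q')(a) = Add(2, Mul(-1, 19)) = Add(2, -19) = -17)
Function('j')(H) = Pow(H, 2)
Function('B')(o, z) = Pow(o, 2)
R = -5325 (R = Add(-2, Add(185, Mul(324, -17))) = Add(-2, Add(185, -5508)) = Add(-2, -5323) = -5325)
Pow(Add(R, Function('B')(Function('O')(-15), U)), Rational(1, 2)) = Pow(Add(-5325, Pow(Pow(Add(1, -15), 2), 2)), Rational(1, 2)) = Pow(Add(-5325, Pow(Pow(-14, 2), 2)), Rational(1, 2)) = Pow(Add(-5325, Pow(196, 2)), Rational(1, 2)) = Pow(Add(-5325, 38416), Rational(1, 2)) = Pow(33091, Rational(1, 2))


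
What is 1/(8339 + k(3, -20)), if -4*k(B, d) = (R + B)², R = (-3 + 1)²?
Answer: 4/33307 ≈ 0.00012009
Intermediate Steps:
R = 4 (R = (-2)² = 4)
k(B, d) = -(4 + B)²/4
1/(8339 + k(3, -20)) = 1/(8339 - (4 + 3)²/4) = 1/(8339 - ¼*7²) = 1/(8339 - ¼*49) = 1/(8339 - 49/4) = 1/(33307/4) = 4/33307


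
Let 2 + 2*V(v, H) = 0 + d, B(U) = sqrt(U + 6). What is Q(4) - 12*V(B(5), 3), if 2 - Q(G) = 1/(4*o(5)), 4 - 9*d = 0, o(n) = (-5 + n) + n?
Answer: 677/60 ≈ 11.283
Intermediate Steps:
o(n) = -5 + 2*n
d = 4/9 (d = 4/9 - 1/9*0 = 4/9 + 0 = 4/9 ≈ 0.44444)
Q(G) = 39/20 (Q(G) = 2 - 1/(4*(-5 + 2*5)) = 2 - 1/(4*(-5 + 10)) = 2 - 1/(4*5) = 2 - 1/20 = 39/20)
B(U) = sqrt(6 + U)
V(v, H) = -7/9 (V(v, H) = -1 + (0 + 4/9)/2 = -1 + (1/2)*(4/9) = -1 + 2/9 = -7/9)
Q(4) - 12*V(B(5), 3) = 39/20 - 12*(-7/9) = 39/20 + 28/3 = 677/60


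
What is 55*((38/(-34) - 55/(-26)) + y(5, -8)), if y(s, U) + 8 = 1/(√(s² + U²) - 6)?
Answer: -8876065/23426 + 55*√89/53 ≈ -369.11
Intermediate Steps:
y(s, U) = -8 + 1/(-6 + √(U² + s²)) (y(s, U) = -8 + 1/(√(s² + U²) - 6) = -8 + 1/(√(U² + s²) - 6) = -8 + 1/(-6 + √(U² + s²)))
55*((38/(-34) - 55/(-26)) + y(5, -8)) = 55*((38/(-34) - 55/(-26)) + (49 - 8*√((-8)² + 5²))/(-6 + √((-8)² + 5²))) = 55*((38*(-1/34) - 55*(-1/26)) + (49 - 8*√(64 + 25))/(-6 + √(64 + 25))) = 55*((-19/17 + 55/26) + (49 - 8*√89)/(-6 + √89)) = 55*(441/442 + (49 - 8*√89)/(-6 + √89)) = 24255/442 + 55*(49 - 8*√89)/(-6 + √89)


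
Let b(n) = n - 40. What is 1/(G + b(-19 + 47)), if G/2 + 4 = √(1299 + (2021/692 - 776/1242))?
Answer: 2148660/516235213 + 3*√6675270825981/516235213 ≈ 0.019177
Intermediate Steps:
b(n) = -40 + n
G = -8 + √6675270825981/35811 (G = -8 + 2*√(1299 + (2021/692 - 776/1242)) = -8 + 2*√(1299 + (2021*(1/692) - 776*1/1242)) = -8 + 2*√(1299 + (2021/692 - 388/621)) = -8 + 2*√(1299 + 986545/429732) = -8 + 2*√(559208413/429732) = -8 + 2*(√6675270825981/71622) = -8 + √6675270825981/35811 ≈ 64.147)
1/(G + b(-19 + 47)) = 1/((-8 + √6675270825981/35811) + (-40 + (-19 + 47))) = 1/((-8 + √6675270825981/35811) + (-40 + 28)) = 1/((-8 + √6675270825981/35811) - 12) = 1/(-20 + √6675270825981/35811)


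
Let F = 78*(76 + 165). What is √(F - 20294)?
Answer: 2*I*√374 ≈ 38.678*I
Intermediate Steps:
F = 18798 (F = 78*241 = 18798)
√(F - 20294) = √(18798 - 20294) = √(-1496) = 2*I*√374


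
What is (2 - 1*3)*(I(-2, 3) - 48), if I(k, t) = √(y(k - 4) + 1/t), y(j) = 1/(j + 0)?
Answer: 48 - √6/6 ≈ 47.592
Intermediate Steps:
y(j) = 1/j
I(k, t) = √(1/t + 1/(-4 + k)) (I(k, t) = √(1/(k - 4) + 1/t) = √(1/(-4 + k) + 1/t) = √(1/t + 1/(-4 + k)))
(2 - 1*3)*(I(-2, 3) - 48) = (2 - 1*3)*(√((-4 - 2 + 3)/(3*(-4 - 2))) - 48) = (2 - 3)*(√((⅓)*(-3)/(-6)) - 48) = -(√((⅓)*(-⅙)*(-3)) - 48) = -(√(⅙) - 48) = -(√6/6 - 48) = -(-48 + √6/6) = 48 - √6/6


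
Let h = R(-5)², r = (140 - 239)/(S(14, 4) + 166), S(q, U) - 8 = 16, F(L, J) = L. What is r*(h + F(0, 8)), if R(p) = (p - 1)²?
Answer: -64152/95 ≈ -675.28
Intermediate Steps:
S(q, U) = 24 (S(q, U) = 8 + 16 = 24)
R(p) = (-1 + p)²
r = -99/190 (r = (140 - 239)/(24 + 166) = -99/190 ≈ -0.52105)
h = 1296 (h = ((-1 - 5)²)² = ((-6)²)² = 36² = 1296)
r*(h + F(0, 8)) = -99*(1296 + 0)/190 = -99/190*1296 = -64152/95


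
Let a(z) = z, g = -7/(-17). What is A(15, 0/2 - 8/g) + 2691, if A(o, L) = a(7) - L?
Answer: 19022/7 ≈ 2717.4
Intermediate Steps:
g = 7/17 (g = -7*(-1/17) = 7/17 ≈ 0.41176)
A(o, L) = 7 - L
A(15, 0/2 - 8/g) + 2691 = (7 - (0/2 - 8/7/17)) + 2691 = (7 - (0*(½) - 8*17/7)) + 2691 = (7 - (0 - 136/7)) + 2691 = (7 - 1*(-136/7)) + 2691 = (7 + 136/7) + 2691 = 185/7 + 2691 = 19022/7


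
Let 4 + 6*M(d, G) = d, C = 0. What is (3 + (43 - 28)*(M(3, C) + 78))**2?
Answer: 5480281/4 ≈ 1.3701e+6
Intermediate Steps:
M(d, G) = -2/3 + d/6
(3 + (43 - 28)*(M(3, C) + 78))**2 = (3 + (43 - 28)*((-2/3 + (1/6)*3) + 78))**2 = (3 + 15*((-2/3 + 1/2) + 78))**2 = (3 + 15*(-1/6 + 78))**2 = (3 + 15*(467/6))**2 = (3 + 2335/2)**2 = (2341/2)**2 = 5480281/4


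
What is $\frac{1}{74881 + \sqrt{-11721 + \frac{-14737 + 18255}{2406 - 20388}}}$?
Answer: $\frac{673255071}{50414118356821} - \frac{9 i \sqrt{11697764970}}{50414118356821} \approx 1.3354 \cdot 10^{-5} - 1.9308 \cdot 10^{-8} i$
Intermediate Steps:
$\frac{1}{74881 + \sqrt{-11721 + \frac{-14737 + 18255}{2406 - 20388}}} = \frac{1}{74881 + \sqrt{-11721 + \frac{3518}{-17982}}} = \frac{1}{74881 + \sqrt{-11721 + 3518 \left(- \frac{1}{17982}\right)}} = \frac{1}{74881 + \sqrt{-11721 - \frac{1759}{8991}}} = \frac{1}{74881 + \sqrt{- \frac{105385270}{8991}}} = \frac{1}{74881 + \frac{i \sqrt{11697764970}}{999}}$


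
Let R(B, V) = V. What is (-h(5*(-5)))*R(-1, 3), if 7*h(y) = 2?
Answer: -6/7 ≈ -0.85714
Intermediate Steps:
h(y) = 2/7 (h(y) = (1/7)*2 = 2/7)
(-h(5*(-5)))*R(-1, 3) = -1*2/7*3 = -2/7*3 = -6/7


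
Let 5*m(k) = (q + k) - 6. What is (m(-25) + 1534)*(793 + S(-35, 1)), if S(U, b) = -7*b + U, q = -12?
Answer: 5727877/5 ≈ 1.1456e+6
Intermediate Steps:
m(k) = -18/5 + k/5 (m(k) = ((-12 + k) - 6)/5 = (-18 + k)/5 = -18/5 + k/5)
S(U, b) = U - 7*b
(m(-25) + 1534)*(793 + S(-35, 1)) = ((-18/5 + (⅕)*(-25)) + 1534)*(793 + (-35 - 7*1)) = ((-18/5 - 5) + 1534)*(793 + (-35 - 7)) = (-43/5 + 1534)*(793 - 42) = (7627/5)*751 = 5727877/5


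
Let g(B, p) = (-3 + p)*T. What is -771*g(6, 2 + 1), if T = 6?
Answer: 0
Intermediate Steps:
g(B, p) = -18 + 6*p (g(B, p) = (-3 + p)*6 = -18 + 6*p)
-771*g(6, 2 + 1) = -771*(-18 + 6*(2 + 1)) = -771*(-18 + 6*3) = -771*(-18 + 18) = -771*0 = 0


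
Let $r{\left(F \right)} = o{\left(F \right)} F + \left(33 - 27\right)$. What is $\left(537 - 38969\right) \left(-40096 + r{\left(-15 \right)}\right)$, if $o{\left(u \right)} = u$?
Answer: $1532091680$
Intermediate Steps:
$r{\left(F \right)} = 6 + F^{2}$ ($r{\left(F \right)} = F F + \left(33 - 27\right) = F^{2} + 6 = 6 + F^{2}$)
$\left(537 - 38969\right) \left(-40096 + r{\left(-15 \right)}\right) = \left(537 - 38969\right) \left(-40096 + \left(6 + \left(-15\right)^{2}\right)\right) = - 38432 \left(-40096 + \left(6 + 225\right)\right) = - 38432 \left(-40096 + 231\right) = \left(-38432\right) \left(-39865\right) = 1532091680$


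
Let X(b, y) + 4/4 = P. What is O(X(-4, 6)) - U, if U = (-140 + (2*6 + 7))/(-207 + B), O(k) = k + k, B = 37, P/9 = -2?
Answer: -6581/170 ≈ -38.712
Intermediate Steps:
P = -18 (P = 9*(-2) = -18)
X(b, y) = -19 (X(b, y) = -1 - 18 = -19)
O(k) = 2*k
U = 121/170 (U = (-140 + (2*6 + 7))/(-207 + 37) = (-140 + (12 + 7))/(-170) = (-140 + 19)*(-1/170) = -121*(-1/170) = 121/170 ≈ 0.71176)
O(X(-4, 6)) - U = 2*(-19) - 1*121/170 = -38 - 121/170 = -6581/170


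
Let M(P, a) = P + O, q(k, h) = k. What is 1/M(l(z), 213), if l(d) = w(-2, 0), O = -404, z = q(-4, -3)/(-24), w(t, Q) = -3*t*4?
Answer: -1/380 ≈ -0.0026316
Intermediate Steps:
w(t, Q) = -12*t
z = 1/6 (z = -4/(-24) = -4*(-1/24) = 1/6 ≈ 0.16667)
l(d) = 24 (l(d) = -12*(-2) = 24)
M(P, a) = -404 + P (M(P, a) = P - 404 = -404 + P)
1/M(l(z), 213) = 1/(-404 + 24) = 1/(-380) = -1/380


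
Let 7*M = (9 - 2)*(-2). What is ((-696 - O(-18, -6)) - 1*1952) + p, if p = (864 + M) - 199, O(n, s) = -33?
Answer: -1952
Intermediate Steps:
M = -2 (M = ((9 - 2)*(-2))/7 = (7*(-2))/7 = (⅐)*(-14) = -2)
p = 663 (p = (864 - 2) - 199 = 862 - 199 = 663)
((-696 - O(-18, -6)) - 1*1952) + p = ((-696 - 1*(-33)) - 1*1952) + 663 = ((-696 + 33) - 1952) + 663 = (-663 - 1952) + 663 = -2615 + 663 = -1952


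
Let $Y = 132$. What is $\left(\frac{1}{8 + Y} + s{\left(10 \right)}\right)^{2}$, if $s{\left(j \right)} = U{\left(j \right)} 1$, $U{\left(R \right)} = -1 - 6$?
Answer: $\frac{958441}{19600} \approx 48.9$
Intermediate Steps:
$U{\left(R \right)} = -7$ ($U{\left(R \right)} = -1 - 6 = -7$)
$s{\left(j \right)} = -7$ ($s{\left(j \right)} = \left(-7\right) 1 = -7$)
$\left(\frac{1}{8 + Y} + s{\left(10 \right)}\right)^{2} = \left(\frac{1}{8 + 132} - 7\right)^{2} = \left(\frac{1}{140} - 7\right)^{2} = \left(- \frac{979}{140}\right)^{2} = \frac{958441}{19600}$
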